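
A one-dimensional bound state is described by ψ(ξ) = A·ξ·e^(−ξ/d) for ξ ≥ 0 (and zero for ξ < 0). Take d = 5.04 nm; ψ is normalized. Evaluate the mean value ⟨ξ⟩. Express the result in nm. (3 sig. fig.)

⟨ξ⟩ ≈ 7.56 nm

⟨ξ⟩ = ∫ ξ |ψ|² dξ over the full domain.
Using ∫₀^∞ ξⁿ e^(−αξ) dξ = n!/αⁿ⁺¹, evaluating both integrals, ⟨ξ⟩ = 3·d/2.
With d = 5.04, ⟨ξ⟩ = 7.560.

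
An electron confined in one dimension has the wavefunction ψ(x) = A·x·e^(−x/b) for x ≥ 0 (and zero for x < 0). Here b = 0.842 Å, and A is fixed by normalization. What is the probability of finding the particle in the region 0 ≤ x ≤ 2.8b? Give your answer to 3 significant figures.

P = ∫_{0}^{2.8b} |ψ(x)|² dx.
Since A² = 1/(b^3/4), this is the region integral divided by the full normalization integral.
Substituting u = x/b, A² and the length scale cancel in the ratio: P = ∫_{0}^{2.8} u^2·e^(-2·u) du / ∫_{0}^{∞} u^2·e^(-2·u) du.
With ∫ u^2·e^(-2·u) du = -(2·u^2 + 2·u + 1)·e^(-2·u)/4 + C, the region integral is 1/4 - 557·e^(-28/5)/100 and the full one is 1/4.
Evaluating gives P = 0.9176.

P ≈ 0.918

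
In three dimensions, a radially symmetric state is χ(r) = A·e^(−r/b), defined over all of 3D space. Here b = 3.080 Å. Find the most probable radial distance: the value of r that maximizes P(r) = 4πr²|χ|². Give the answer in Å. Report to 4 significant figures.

The maximum of P(r) = 4πr²|χ|² occurs where its derivative vanishes.
Solving yields r = b.
With b = 3.080, the most probable radial distance is 3.0800 Å.

r ≈ 3.080 Å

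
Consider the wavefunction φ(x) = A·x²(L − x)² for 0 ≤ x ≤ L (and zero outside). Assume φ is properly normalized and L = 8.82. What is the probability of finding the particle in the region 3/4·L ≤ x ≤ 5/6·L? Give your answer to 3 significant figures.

P ≈ 0.0400

|φ|² is the probability density, so P = ∫_{3/4·L}^{5/6·L} |φ|² dx.
The normalization integral ∫|φ|²dx over the whole domain equals L^9/630·A², and A² cancels in the ratio.
Let u = x/L; then A² and the length scale cancel, so P = ∫_{3/4}^{5/6} u^4·(1 - u)^4 du ÷ ∫_{0}^{1} u^4·(1 - u)^4 du.
With ∫ u^4·(1 - u)^4 du = u^5·(70·u^4 - 315·u^3 + 540·u^2 - 420·u + 126)/630 + C, the region integral is ≈ 0.000063456 and the full one is 1/630.
The result is P = 0.03998.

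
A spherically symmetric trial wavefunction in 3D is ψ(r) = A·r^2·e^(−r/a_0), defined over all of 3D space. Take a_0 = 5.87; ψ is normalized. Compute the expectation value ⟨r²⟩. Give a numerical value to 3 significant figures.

⟨r^2⟩ ≈ 482

By definition ⟨r²⟩ = ∫ r^2 |ψ(r)|² 4πr² dr.
The ratio of the moment integral to the normalization integral gives ⟨r²⟩ = 14·a_0^2.
With a_0 = 5.87, ⟨r^2⟩ = 482.4.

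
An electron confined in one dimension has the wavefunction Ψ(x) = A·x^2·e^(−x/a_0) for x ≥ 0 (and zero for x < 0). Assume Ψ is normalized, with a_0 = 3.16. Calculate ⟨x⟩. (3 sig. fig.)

⟨x⟩ ≈ 7.90

By definition ⟨x⟩ = ∫ x |Ψ(x)|² dx.
Using ∫₀^∞ xⁿ e^(−αx) dx = n!/αⁿ⁺¹, since the A² factors cancel between numerator and denominator, ⟨x⟩ = 5·a_0/2.
With a_0 = 3.16, ⟨x⟩ = 7.900.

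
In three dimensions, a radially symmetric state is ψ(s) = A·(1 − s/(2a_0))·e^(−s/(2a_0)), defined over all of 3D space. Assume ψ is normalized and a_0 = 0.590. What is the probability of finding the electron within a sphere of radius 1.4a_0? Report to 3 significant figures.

P ≈ 0.0481

With dV = 4πs²ds, the probability is ∫|ψ|² dV over s ≤ 1.4a_0.
The full normalization integral is A²·[8·π·a_0^3] = 1, fixing A².
Substituting u = s/a_0, A², 4π and the length scale all cancel in the ratio: P = ∫_{0}^{1.4} u^2·(1 - u/2)^2·e^(-u) du / ∫_{0}^{∞} u^2·(1 - u/2)^2·e^(-u) du.
With ∫ u^2·(1 - u/2)^2·e^(-u) du = -(u^4/4 + u^2 + 2·u + 2)·e^(-u) + C, the region integral is ≈ 0.096173 and the full one is 2.
The region integral divided by the full integral gives P = 0.04809.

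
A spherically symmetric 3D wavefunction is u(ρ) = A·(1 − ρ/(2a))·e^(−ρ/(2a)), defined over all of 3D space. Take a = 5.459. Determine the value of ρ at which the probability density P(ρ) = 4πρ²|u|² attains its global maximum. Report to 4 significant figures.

Differentiate P(ρ) = 4πρ²|u|² with respect to ρ and set to zero.
This gives ρ = a·(√(5) + 3).
With a = 5.459, the most probable radial distance is 28.584.

ρ ≈ 28.58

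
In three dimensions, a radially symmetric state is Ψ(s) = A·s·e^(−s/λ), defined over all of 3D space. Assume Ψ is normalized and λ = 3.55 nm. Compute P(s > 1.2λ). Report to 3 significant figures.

P ≈ 0.904

With dV = 4πs²ds, the probability is ∫|Ψ|² dV over s > 1.2λ.
Normalization gives A² = 1/(3·π·λ^5).
Let u = s/λ; then A², 4π and the length scale all cancel, so P = ∫_{1.2}^{∞} u^4·e^(-2·u) du ÷ ∫_{0}^{∞} u^4·e^(-2·u) du.
An antiderivative of u^4·e^(-2·u) is -(u^4/2 + u^3 + 3·u^2/2 + 3·u/2 + 3/4)·e^(-2·u); evaluating from 1.2 to ∞ gives ≈ 0.67810, while the full integral is 3/4.
The region integral divided by the full integral gives P = 0.9041.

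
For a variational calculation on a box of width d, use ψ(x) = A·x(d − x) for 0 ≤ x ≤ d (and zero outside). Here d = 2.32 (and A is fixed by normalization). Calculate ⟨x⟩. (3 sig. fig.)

By definition ⟨x⟩ = ∫ x |ψ(x)|² dx.
Expanding the polynomial and integrating term by term, since the A² factors cancel between numerator and denominator, ⟨x⟩ = d/2.
With d = 2.32, ⟨x⟩ = 1.160.

⟨x⟩ ≈ 1.16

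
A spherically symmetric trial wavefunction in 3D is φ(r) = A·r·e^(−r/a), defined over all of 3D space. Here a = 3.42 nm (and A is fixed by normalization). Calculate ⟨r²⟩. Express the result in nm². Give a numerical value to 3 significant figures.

⟨r^2⟩ ≈ 87.7 nm^2

⟨r²⟩ = ∫ r^2 |φ|² 4πr² dr over the full domain.
Using ∫₀^∞ rⁿ e^(−αr) dr = n!/αⁿ⁺¹, since the A² factors cancel between numerator and denominator, ⟨r²⟩ = 15·a^2/2.
With a = 3.42, ⟨r^2⟩ = 87.72.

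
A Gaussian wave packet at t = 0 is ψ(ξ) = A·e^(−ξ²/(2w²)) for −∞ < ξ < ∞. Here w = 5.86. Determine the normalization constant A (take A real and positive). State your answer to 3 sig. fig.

Require ∫ |ψ|² dξ = 1 over the whole domain.
Differentiating ∫e^(−αξ²) dξ = √(π/α) under α to get the higher moments, the integral (without the A² prefactor) comes out to √(π)·w.
Hence A² = 1/[√(π)·w].
With w = 5.86: A² = 0.09628 and A = 0.3103.

A ≈ 0.310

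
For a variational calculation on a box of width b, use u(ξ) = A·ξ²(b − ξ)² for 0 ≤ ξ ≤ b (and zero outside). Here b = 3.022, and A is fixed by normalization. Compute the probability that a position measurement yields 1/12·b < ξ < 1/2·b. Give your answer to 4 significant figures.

|u|² is the probability density, so P = ∫_{1/12·b}^{1/2·b} |u|² dξ.
With A² fixed by ∫|u|² = 1, i.e. A² = (b^9/630)^(−1), substitute and integrate.
Substituting t = ξ/b, A² and the length scale cancel in the ratio: P = ∫_{1/12}^{1/2} t^4·(1 - t)^4 dt / ∫_{0}^{1} t^4·(1 - t)^4 dt.
An antiderivative of t^4·(1 - t)^4 is t^5·(70·t^4 - 315·t^3 + 540·t^2 - 420·t + 126)/630; evaluating from 1/12 to 1/2 gives ≈ 0.000793048, while the full integral is 1/630.
Taking the ratio, P = 0.49962.

P ≈ 0.4996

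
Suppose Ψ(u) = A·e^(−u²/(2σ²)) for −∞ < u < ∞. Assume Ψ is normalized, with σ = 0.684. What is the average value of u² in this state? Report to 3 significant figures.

⟨u^2⟩ ≈ 0.234

⟨u²⟩ = ∫ u^2 |Ψ|² du over the full domain.
Evaluating both integrals, ⟨u²⟩ = σ^2/2.
Putting σ = 0.684 gives 0.2339.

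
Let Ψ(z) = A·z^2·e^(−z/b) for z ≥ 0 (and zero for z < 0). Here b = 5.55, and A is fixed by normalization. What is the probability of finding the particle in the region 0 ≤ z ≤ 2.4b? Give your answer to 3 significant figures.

The probability is P = ∫ |Ψ|² dz over [0, 2.4b].
The normalization integral ∫|Ψ|²dz over the whole domain equals 3·b^5/4·A², and A² cancels in the ratio.
In terms of u = z/b (A² and the length scale cancel between numerator and denominator), P = [∫_{0}^{2.4} u^4·e^(-2·u) du] / [∫_{0}^{∞} u^4·e^(-2·u) du].
With ∫ u^4·e^(-2·u) du = -(u^4/2 + u^3 + 3·u^2/2 + 3·u/2 + 3/4)·e^(-2·u) + C, the region integral is ≈ 0.39281 and the full one is 3/4.
The result is P = 0.5237.

P ≈ 0.524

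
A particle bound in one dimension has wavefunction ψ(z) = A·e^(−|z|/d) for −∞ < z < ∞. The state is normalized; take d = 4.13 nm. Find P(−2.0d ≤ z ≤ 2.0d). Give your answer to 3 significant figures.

P ≈ 0.982

P = ∫_{−2.0d}^{2.0d} |ψ(z)|² dz.
Since A² = 1/(d), this is the region integral divided by the full normalization integral.
By symmetry take twice the z ≥ 0 contribution in numerator and denominator; the 2's cancel. In terms of u = z/d (A² and the length scale cancel between numerator and denominator), P = [∫_{0}^{2.0} e^(-2·u) du] / [∫_{0}^{∞} e^(-2·u) du].
Using ∫ e^(-2·u) du = -e^(-2·u)/2, the numerator is 1/2 - e^(-4)/2 and the denominator is 1/2.
Evaluating gives P = 0.9817.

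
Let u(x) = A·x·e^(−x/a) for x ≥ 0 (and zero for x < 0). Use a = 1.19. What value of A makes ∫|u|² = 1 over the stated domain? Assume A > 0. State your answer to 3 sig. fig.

A ≈ 1.54

We need A² ∫|f|² dx = 1, taking the integral from 0 to ∞.
∫|u|² dx = A²·(a^3/4).
So A² = (a^3/4)^(−1).
With a = 1.19: A² = 2.374 and A = 1.541.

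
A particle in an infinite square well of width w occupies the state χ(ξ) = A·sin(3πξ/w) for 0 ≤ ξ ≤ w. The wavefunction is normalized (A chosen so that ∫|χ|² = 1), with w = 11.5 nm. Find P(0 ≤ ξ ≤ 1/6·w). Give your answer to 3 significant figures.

The probability is P = ∫ |χ|² dξ over [0, 1/6·w].
The normalization integral ∫|χ|²dξ over the whole domain equals w/2·A², and A² cancels in the ratio.
Let u = ξ/w; then A² and the length scale cancel, so P = ∫_{0}^{1/6} sin(3·π·u)^2 du ÷ ∫_{0}^{1} sin(3·π·u)^2 du.
An antiderivative of sin(3·π·u)^2 is u/2 - sin(6·π·u)/(12·π); evaluating from 0 to 1/6 gives 1/12, while the full integral is 1/2.
Evaluating gives P = 1/6.

P ≈ 0.167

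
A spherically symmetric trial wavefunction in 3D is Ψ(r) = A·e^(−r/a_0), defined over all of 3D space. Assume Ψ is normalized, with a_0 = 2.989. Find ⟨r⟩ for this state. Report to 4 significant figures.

⟨r⟩ ≈ 4.484

By definition ⟨r⟩ = ∫ r |Ψ(r)|² 4πr² dr.
Evaluating both integrals, ⟨r⟩ = 3·a_0/2.
With a_0 = 2.989, ⟨r⟩ = 4.4835.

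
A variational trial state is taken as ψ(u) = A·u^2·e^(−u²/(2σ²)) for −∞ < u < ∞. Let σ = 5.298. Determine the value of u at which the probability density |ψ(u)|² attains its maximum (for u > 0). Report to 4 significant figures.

Set d/du [|ψ(u)|²] = 0 and solve for u > 0.
Solving yields u = √(2)·σ.
With σ = 5.298, the value of u > 0 at which the probability density is greatest is 7.4925.

u ≈ 7.493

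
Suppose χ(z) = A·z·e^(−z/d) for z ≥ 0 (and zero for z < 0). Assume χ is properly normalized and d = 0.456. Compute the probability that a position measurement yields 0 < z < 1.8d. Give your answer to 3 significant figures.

P ≈ 0.697

The probability is P = ∫ |χ|² dz over [0, 1.8d].
Since A² = 1/(d^3/4), this is the region integral divided by the full normalization integral.
Let u = z/d; then A² and the length scale cancel, so P = ∫_{0}^{1.8} u^2·e^(-2·u) du ÷ ∫_{0}^{∞} u^2·e^(-2·u) du.
With ∫ u^2·e^(-2·u) du = -(2·u^2 + 2·u + 1)·e^(-2·u)/4 + C, the region integral is 1/4 - 277·e^(-18/5)/100 and the full one is 1/4.
Taking the ratio, P = 0.6973.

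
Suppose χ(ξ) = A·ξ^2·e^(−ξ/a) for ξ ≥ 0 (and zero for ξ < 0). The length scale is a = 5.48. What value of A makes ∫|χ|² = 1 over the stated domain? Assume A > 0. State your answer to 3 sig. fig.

We need A² ∫|f|² dξ = 1, taking the integral from 0 to ∞.
The integral (without the A² prefactor) comes out to 3·a^5/4.
So A² = (3·a^5/4)^(−1).
Substituting a = 5.48 gives A² = 0.0002698, so A = 0.01643.

A ≈ 0.0164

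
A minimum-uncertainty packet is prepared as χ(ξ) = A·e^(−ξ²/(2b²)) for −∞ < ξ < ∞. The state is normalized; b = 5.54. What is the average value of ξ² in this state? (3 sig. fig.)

The expectation value is the |χ|²-weighted average of ξ^2: ∫ ξ^2|χ|² dξ.
With ∫_{−∞}^{∞} ξ^(2m) e^(−αξ²) dξ = (2m−1)!!·√π / (2^m α^(m+1/2)), since the A² factors cancel between numerator and denominator, ⟨ξ²⟩ = b^2/2.
With b = 5.54, ⟨ξ^2⟩ = 15.35.

⟨ξ^2⟩ ≈ 15.3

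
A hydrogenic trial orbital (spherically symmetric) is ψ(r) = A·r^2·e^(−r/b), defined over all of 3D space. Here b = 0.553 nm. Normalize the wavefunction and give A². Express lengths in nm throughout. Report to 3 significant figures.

Normalization requires ∫|ψ|² 4πr² dr = 1, integrated from 0 to ∞.
In 3D with spherical symmetry the volume element is 4πr² dr.
The integral (without the A² prefactor) comes out to 45·π·b^7/2.
Setting this equal to 1 gives A² = 1/(45·π·b^7/2).
With b = 0.553: A² = 0.8945 and A = 0.9458.

A^2 ≈ 0.895 nm^(-7)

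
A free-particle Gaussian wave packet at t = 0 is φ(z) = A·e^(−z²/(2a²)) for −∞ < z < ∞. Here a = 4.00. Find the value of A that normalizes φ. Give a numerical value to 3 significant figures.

A ≈ 0.376

Require ∫ |φ|² dz = 1 over the whole domain.
Using the Gaussian integral ∫_{−∞}^{∞} e^(−αz²) dz = √(π/α), carrying out the integral gives A² · √(π)·a.
So A² = (√(π)·a)^(−1).
Substituting a = 4.00 gives A² = 0.1410, so A = 0.3756.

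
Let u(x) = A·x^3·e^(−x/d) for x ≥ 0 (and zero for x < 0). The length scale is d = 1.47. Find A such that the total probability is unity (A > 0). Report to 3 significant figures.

A ≈ 0.109

Normalization requires ∫|u|² dx = 1, integrated from 0 to ∞.
Using ∫₀^∞ xⁿ e^(−αx) dx = n!/αⁿ⁺¹, carrying out the integral gives A² · 45·d^7/8.
Substituting d = 1.47 gives A² = 0.01199, so A = 0.1095.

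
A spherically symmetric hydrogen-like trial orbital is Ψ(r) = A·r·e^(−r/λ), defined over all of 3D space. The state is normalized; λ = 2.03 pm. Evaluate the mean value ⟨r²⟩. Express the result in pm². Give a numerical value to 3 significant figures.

⟨r²⟩ = ∫ r^2 |Ψ|² 4πr² dr over the full domain.
With ∫₀^∞ r^6 e^(−αr) dr = 6!/α^7, evaluating both integrals, ⟨r²⟩ = 15·λ^2/2.
Putting λ = 2.03 gives 30.91.

⟨r^2⟩ ≈ 30.9 pm^2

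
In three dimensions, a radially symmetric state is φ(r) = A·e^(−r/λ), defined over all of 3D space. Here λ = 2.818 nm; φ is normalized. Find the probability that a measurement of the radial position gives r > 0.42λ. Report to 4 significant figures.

With dV = 4πr²dr, the probability is ∫|φ|² dV over r > 0.42λ.
Normalization gives A² = 1/(π·λ^3).
Substituting u = r/λ, A², 4π and the length scale all cancel in the ratio: P = ∫_{0.42}^{∞} u^2·e^(-2·u) du / ∫_{0}^{∞} u^2·e^(-2·u) du.
An antiderivative of u^2·e^(-2·u) is -(2·u^2 + 2·u + 1)·e^(-2·u)/4; evaluating from 0.42 to ∞ gives 2741·e^(-21/25)/5000, while the full integral is 1/4.
The region integral divided by the full integral gives P = 0.94665.

P ≈ 0.9467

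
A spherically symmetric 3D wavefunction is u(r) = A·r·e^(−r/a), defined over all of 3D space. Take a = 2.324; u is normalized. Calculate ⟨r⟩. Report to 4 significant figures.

⟨r⟩ = ∫ r |u|² 4πr² dr over the full domain.
With ∫₀^∞ r^5 e^(−αr) dr = 5!/α^6, evaluating both integrals, ⟨r⟩ = 5·a/2.
Putting a = 2.324 gives 5.8100.

⟨r⟩ ≈ 5.810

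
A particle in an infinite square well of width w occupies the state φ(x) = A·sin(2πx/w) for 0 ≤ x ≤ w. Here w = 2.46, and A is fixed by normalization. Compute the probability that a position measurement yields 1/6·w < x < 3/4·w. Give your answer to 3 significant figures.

|φ|² is the probability density, so P = ∫_{1/6·w}^{3/4·w} |φ|² dx.
The normalization integral ∫|φ|²dx over the whole domain equals w/2·A², and A² cancels in the ratio.
In terms of u = x/w (A² and the length scale cancel between numerator and denominator), P = [∫_{1/6}^{3/4} sin(2·π·u)^2 du] / [∫_{0}^{1} sin(2·π·u)^2 du].
With ∫ sin(2·π·u)^2 du = u/2 - sin(4·π·u)/(8·π) + C, the region integral is √(3)/(16·π) + 7/24 and the full one is 1/2.
Evaluating gives P = √(3)/(8·π) + 7/12.

P ≈ 0.652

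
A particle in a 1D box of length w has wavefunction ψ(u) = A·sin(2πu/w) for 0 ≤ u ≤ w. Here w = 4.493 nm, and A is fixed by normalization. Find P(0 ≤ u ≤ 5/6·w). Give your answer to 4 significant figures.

The probability is P = ∫ |ψ|² du over [0, 5/6·w].
Since A² = 1/(w/2), this is the region integral divided by the full normalization integral.
Let t = u/w; then A² and the length scale cancel, so P = ∫_{0}^{5/6} sin(2·π·t)^2 dt ÷ ∫_{0}^{1} sin(2·π·t)^2 dt.
Using ∫ sin(2·π·t)^2 dt = t/2 - sin(4·π·t)/(8·π), the numerator is √(3)/(16·π) + 5/12 and the denominator is 1/2.
This works out to P = √(3)/(8·π) + 5/6.

P ≈ 0.9022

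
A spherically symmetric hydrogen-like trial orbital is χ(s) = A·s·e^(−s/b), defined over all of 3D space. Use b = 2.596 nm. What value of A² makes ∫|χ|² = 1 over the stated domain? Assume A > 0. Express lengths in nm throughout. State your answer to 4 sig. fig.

A^2 ≈ 0.0008999 nm^(-5)

We need A² ∫|f|² 4πs² ds = 1, taking the integral from 0 to ∞.
Using ∫₀^∞ sⁿ e^(−αs) ds = n!/αⁿ⁺¹, carrying out the integral gives A² · 3·π·b^5.
So A² = (3·π·b^5)^(−1).
Substituting b = 2.596 gives A² = 0.00089992, so A = 0.029999.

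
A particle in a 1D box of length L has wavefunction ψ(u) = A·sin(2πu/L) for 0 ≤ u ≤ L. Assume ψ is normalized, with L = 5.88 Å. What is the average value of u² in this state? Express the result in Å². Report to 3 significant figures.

The expectation value is the |ψ|²-weighted average of u^2: ∫ u^2|ψ|² du.
Using sin²θ = (1 − cos 2θ)/2, since the A² factors cancel between numerator and denominator, ⟨u²⟩ = -L^2/(8·π^2) + L^2/3.
With L = 5.88, ⟨u^2⟩ = 11.09.

⟨u^2⟩ ≈ 11.1 Å^2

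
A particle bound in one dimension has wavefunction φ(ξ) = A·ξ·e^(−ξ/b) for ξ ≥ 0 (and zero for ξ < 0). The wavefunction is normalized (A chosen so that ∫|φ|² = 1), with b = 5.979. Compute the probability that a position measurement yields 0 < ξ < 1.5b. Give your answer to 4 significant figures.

P ≈ 0.5768

|φ|² is the probability density, so P = ∫_{0}^{1.5b} |φ|² dξ.
Since A² = 1/(b^3/4), this is the region integral divided by the full normalization integral.
Let u = ξ/b; then A² and the length scale cancel, so P = ∫_{0}^{1.5} u^2·e^(-2·u) du ÷ ∫_{0}^{∞} u^2·e^(-2·u) du.
An antiderivative of u^2·e^(-2·u) is -(2·u^2 + 2·u + 1)·e^(-2·u)/4; evaluating from 0 to 1.5 gives 1/4 - 17·e^(-3)/8, while the full integral is 1/4.
Evaluating gives P = 0.57681.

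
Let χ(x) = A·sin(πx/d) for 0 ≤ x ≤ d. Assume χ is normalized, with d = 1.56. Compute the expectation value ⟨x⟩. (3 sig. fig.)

⟨x⟩ ≈ 0.780

⟨x⟩ = ∫ x |χ|² dx over the full domain.
With ∫₀^d sin²(nπx/d) dx = d/2, since the A² factors cancel between numerator and denominator, ⟨x⟩ = d/2.
Putting d = 1.56 gives 0.7800.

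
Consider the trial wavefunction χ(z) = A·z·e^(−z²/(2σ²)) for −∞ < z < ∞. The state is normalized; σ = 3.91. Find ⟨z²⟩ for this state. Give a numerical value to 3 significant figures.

⟨z^2⟩ ≈ 22.9

The expectation value is the |χ|²-weighted average of z^2: ∫ z^2|χ|² dz.
Differentiating ∫e^(−αz²) dz = √(π/α) under α to get the higher moments, the ratio of the moment integral to the normalization integral gives ⟨z²⟩ = 3·σ^2/2.
With σ = 3.91, ⟨z^2⟩ = 22.93.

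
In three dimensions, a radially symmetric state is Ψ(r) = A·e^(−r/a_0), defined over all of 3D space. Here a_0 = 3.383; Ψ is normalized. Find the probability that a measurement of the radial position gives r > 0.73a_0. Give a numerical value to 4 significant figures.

P ≈ 0.8188

Integrate the radial probability density 4πr²|Ψ|² over r > 0.73a_0.
A² is fixed by ∫₀^∞ 4πr²|Ψ|² dr = 1, i.e. A² = (π·a_0^3)^(−1).
Substituting u = r/a_0, A², 4π and the length scale all cancel in the ratio: P = ∫_{0.73}^{∞} u^2·e^(-2·u) du / ∫_{0}^{∞} u^2·e^(-2·u) du.
Using ∫ u^2·e^(-2·u) du = -(2·u^2 + 2·u + 1)·e^(-2·u)/4, the numerator is ≈ 0.204705 and the denominator is 1/4.
This evaluates to P = 0.81882.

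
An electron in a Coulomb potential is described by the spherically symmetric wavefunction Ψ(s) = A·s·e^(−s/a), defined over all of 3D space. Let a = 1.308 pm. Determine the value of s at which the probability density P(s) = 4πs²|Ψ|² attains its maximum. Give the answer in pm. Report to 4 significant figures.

Set d/ds [P(s) = 4πs²|Ψ|²] = 0 and solve for s > 0.
Solving yields s = 2·a.
With a = 1.308, the most probable radial distance is 2.6160 pm.

s ≈ 2.616 pm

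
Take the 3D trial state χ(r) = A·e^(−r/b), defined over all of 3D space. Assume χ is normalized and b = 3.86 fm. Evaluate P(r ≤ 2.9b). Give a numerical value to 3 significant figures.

With dV = 4πr²dr, the probability is ∫|χ|² dV over r ≤ 2.9b.
Normalization gives A² = 1/(π·b^3).
In terms of u = r/b (A², 4π and the length scale all cancel between numerator and denominator), P = [∫_{0}^{2.9} u^2·e^(-2·u) du] / [∫_{0}^{∞} u^2·e^(-2·u) du].
An antiderivative of u^2·e^(-2·u) is -(2·u^2 + 2·u + 1)·e^(-2·u)/4; evaluating from 0 to 2.9 gives 1/4 - 1181·e^(-29/5)/200, while the full integral is 1/4.
The region integral divided by the full integral gives P = 0.9285.

P ≈ 0.928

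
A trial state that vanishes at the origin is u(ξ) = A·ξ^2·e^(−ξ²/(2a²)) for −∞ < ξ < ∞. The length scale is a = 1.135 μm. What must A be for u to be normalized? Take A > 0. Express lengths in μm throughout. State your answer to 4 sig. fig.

The normalization condition is ∫|u|² dξ = 1 from −∞ to ∞.
∫|u|² dξ = A²·(3·√(π)·a^5/4).
Hence A² = 1/[3·√(π)·a^5/4].
Substituting a = 1.135 gives A² = 0.39938, so A = 0.63196.

A ≈ 0.6320 μm^(-5/2)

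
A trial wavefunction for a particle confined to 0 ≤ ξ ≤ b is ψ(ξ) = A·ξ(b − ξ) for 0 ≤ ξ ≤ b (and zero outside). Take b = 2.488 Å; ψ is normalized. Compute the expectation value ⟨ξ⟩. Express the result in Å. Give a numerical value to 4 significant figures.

The expectation value is the |ψ|²-weighted average of ξ: ∫ ξ|ψ|² dξ.
Expanding the polynomial and integrating term by term, the ratio of the moment integral to the normalization integral gives ⟨ξ⟩ = b/2.
With b = 2.488, ⟨ξ⟩ = 1.2440.

⟨ξ⟩ ≈ 1.244 Å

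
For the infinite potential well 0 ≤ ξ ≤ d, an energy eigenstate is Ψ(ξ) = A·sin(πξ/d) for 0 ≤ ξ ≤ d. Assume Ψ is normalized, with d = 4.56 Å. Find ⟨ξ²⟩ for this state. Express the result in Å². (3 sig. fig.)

⟨ξ^2⟩ ≈ 5.88 Å^2

By definition ⟨ξ²⟩ = ∫ ξ^2 |Ψ(ξ)|² dξ.
Evaluating both integrals, ⟨ξ²⟩ = -d^2/(2·π^2) + d^2/3.
With d = 4.56, ⟨ξ^2⟩ = 5.878.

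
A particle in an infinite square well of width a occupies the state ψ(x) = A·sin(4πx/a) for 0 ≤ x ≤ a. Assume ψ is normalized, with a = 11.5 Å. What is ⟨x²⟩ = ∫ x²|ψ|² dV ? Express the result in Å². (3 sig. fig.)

⟨x^2⟩ ≈ 43.7 Å^2

⟨x²⟩ = ∫ x^2 |ψ|² dx over the full domain.
Using sin²θ = (1 − cos 2θ)/2, since the A² factors cancel between numerator and denominator, ⟨x²⟩ = -a^2/(32·π^2) + a^2/3.
Putting a = 11.5 gives 43.66.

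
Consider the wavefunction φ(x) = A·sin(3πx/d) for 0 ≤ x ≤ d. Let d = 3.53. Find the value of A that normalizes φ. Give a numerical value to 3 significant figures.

We need A² ∫|f|² dx = 1, taking the integral from 0 to d.
∫|φ|² dx = A²·(d/2).
Hence A² = 1/[d/2].
Plugging in d = 3.53 yields A = 0.7527.

A ≈ 0.753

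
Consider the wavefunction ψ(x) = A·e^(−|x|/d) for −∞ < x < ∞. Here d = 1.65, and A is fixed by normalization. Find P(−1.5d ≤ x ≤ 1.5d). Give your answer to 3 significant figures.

P ≈ 0.950

P = ∫_{−1.5d}^{1.5d} |ψ(x)|² dx.
The normalization integral ∫|ψ|²dx over the whole domain equals d·A², and A² cancels in the ratio.
By symmetry take twice the x ≥ 0 contribution in numerator and denominator; the 2's cancel. Substituting u = x/d, A² and the length scale cancel in the ratio: P = ∫_{0}^{1.5} e^(-2·u) du / ∫_{0}^{∞} e^(-2·u) du.
Using ∫ e^(-2·u) du = -e^(-2·u)/2, the numerator is 1/2 - e^(-3)/2 and the denominator is 1/2.
Taking the ratio, P = 0.9502.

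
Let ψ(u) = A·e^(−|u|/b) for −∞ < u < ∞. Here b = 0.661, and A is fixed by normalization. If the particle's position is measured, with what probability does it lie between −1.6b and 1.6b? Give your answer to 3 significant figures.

The probability is P = ∫ |ψ|² du over [−1.6b, 1.6b].
With A² fixed by ∫|ψ|² = 1, i.e. A² = (b)^(−1), substitute and integrate.
By symmetry take twice the u ≥ 0 contribution in numerator and denominator; the 2's cancel. Substituting t = u/b, A² and the length scale cancel in the ratio: P = ∫_{0}^{1.6} e^(-2·t) dt / ∫_{0}^{∞} e^(-2·t) dt.
An antiderivative of e^(-2·t) is -e^(-2·t)/2; evaluating from 0 to 1.6 gives 1/2 - e^(-16/5)/2, while the full integral is 1/2.
Evaluating gives P = 0.9592.

P ≈ 0.959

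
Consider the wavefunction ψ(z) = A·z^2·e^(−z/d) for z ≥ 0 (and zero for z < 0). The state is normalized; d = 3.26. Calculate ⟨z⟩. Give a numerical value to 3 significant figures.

The expectation value is the |ψ|²-weighted average of z: ∫ z|ψ|² dz.
Since the A² factors cancel between numerator and denominator, ⟨z⟩ = 5·d/2.
Putting d = 3.26 gives 8.150.

⟨z⟩ ≈ 8.15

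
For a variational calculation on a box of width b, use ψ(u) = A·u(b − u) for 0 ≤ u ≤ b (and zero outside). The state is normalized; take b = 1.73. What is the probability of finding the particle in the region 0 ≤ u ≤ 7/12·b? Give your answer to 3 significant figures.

P ≈ 0.653

P = ∫_{0}^{7/12·b} |ψ(u)|² du.
The normalization integral ∫|ψ|²du over the whole domain equals b^5/30·A², and A² cancels in the ratio.
In terms of t = u/b (A² and the length scale cancel between numerator and denominator), P = [∫_{0}^{7/12} t^2·(1 - t)^2 dt] / [∫_{0}^{1} t^2·(1 - t)^2 dt].
With ∫ t^2·(1 - t)^2 dt = t^3·(6·t^2 - 15·t + 10)/30 + C, the region integral is ≈ 0.021779 and the full one is 1/30.
The result is P = 0.6534.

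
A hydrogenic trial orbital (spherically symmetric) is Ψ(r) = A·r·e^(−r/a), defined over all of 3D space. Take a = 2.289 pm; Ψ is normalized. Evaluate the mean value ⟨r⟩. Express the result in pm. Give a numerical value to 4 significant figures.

⟨r⟩ = ∫ r |Ψ|² 4πr² dr over the full domain.
Since the A² factors cancel between numerator and denominator, ⟨r⟩ = 5·a/2.
With a = 2.289, ⟨r⟩ = 5.7225.

⟨r⟩ ≈ 5.723 pm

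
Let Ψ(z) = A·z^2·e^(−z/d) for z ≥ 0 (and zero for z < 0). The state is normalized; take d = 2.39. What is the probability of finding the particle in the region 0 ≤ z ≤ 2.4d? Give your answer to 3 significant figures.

P ≈ 0.524

P = ∫_{0}^{2.4d} |Ψ(z)|² dz.
With A² fixed by ∫|Ψ|² = 1, i.e. A² = (3·d^5/4)^(−1), substitute and integrate.
Let u = z/d; then A² and the length scale cancel, so P = ∫_{0}^{2.4} u^4·e^(-2·u) du ÷ ∫_{0}^{∞} u^4·e^(-2·u) du.
With ∫ u^4·e^(-2·u) du = -(u^4/2 + u^3 + 3·u^2/2 + 3·u/2 + 3/4)·e^(-2·u) + C, the region integral is ≈ 0.39281 and the full one is 3/4.
This works out to P = 0.5237.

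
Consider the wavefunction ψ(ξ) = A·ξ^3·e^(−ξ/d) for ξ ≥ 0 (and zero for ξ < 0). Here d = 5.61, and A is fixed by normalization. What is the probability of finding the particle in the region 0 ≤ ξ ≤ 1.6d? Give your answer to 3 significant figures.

P ≈ 0.0446

P = ∫_{0}^{1.6d} |ψ(ξ)|² dξ.
Since A² = 1/(45·d^7/8), this is the region integral divided by the full normalization integral.
Let u = ξ/d; then A² and the length scale cancel, so P = ∫_{0}^{1.6} u^6·e^(-2·u) du ÷ ∫_{0}^{∞} u^6·e^(-2·u) du.
With ∫ u^6·e^(-2·u) du = -(4·u^6 + 12·u^5 + 30·u^4 + 60·u^3 + 90·u^2 + 90·u + 45)·e^(-2·u)/8 + C, the region integral is ≈ 0.25098 and the full one is 45/8.
Taking the ratio, P = 0.04462.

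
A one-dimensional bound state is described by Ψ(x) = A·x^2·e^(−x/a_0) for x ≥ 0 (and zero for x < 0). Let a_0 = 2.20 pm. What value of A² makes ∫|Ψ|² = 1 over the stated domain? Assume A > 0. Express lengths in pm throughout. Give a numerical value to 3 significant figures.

A^2 ≈ 0.0259 pm^(-5)

We need A² ∫|f|² dx = 1, taking the integral from 0 to ∞.
Using ∫₀^∞ xⁿ e^(−αx) dx = n!/αⁿ⁺¹, the integral (without the A² prefactor) comes out to 3·a_0^5/4.
Setting this equal to 1 gives A² = 1/(3·a_0^5/4).
With a_0 = 2.20: A² = 0.02587 and A = 0.1608.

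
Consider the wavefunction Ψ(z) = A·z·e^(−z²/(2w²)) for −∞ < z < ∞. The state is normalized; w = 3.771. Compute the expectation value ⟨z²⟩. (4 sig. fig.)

⟨z²⟩ = ∫ z^2 |Ψ|² dz over the full domain.
Using the Gaussian integral ∫_{−∞}^{∞} e^(−αz²) dz = √(π/α), evaluating both integrals, ⟨z²⟩ = 3·w^2/2.
With w = 3.771, ⟨z^2⟩ = 21.331.

⟨z^2⟩ ≈ 21.33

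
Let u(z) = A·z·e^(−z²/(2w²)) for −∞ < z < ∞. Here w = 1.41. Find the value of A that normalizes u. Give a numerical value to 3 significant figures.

The normalization condition is ∫|u|² dz = 1 from −∞ to ∞.
Using the Gaussian integral ∫_{−∞}^{∞} e^(−αz²) dz = √(π/α), ∫|u|² dz = A²·(√(π)·w^3/2).
Hence A² = 1/[√(π)·w^3/2].
Plugging in w = 1.41 yields A = 0.6345.

A ≈ 0.634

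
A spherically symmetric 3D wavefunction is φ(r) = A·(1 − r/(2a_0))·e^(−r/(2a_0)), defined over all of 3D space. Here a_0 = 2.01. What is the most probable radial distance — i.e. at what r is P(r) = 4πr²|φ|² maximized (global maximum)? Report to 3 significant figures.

r ≈ 10.5

The maximum of P(r) = 4πr²|φ|² occurs where its derivative vanishes.
This gives r = a_0·(√(5) + 3).
With a_0 = 2.01, the most probable radial distance is 10.52.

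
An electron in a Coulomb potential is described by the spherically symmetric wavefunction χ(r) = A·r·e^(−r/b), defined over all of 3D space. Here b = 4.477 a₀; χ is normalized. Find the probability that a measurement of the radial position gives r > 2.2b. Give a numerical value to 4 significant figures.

P ≈ 0.5512

Integrate the radial probability density 4πr²|χ|² over r > 2.2b.
Normalization gives A² = 1/(3·π·b^5).
Substituting u = r/b, A², 4π and the length scale all cancel in the ratio: P = ∫_{2.2}^{∞} u^4·e^(-2·u) du / ∫_{0}^{∞} u^4·e^(-2·u) du.
With ∫ u^4·e^(-2·u) du = -(u^4/2 + u^3 + 3·u^2/2 + 3·u/2 + 3/4)·e^(-2·u) + C, the region integral is ≈ 0.413388 and the full one is 3/4.
The region integral divided by the full integral gives P = 0.55118.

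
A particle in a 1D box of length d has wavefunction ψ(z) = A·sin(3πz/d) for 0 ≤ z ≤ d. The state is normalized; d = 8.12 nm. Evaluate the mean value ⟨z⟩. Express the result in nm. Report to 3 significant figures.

⟨z⟩ ≈ 4.06 nm

By definition ⟨z⟩ = ∫ z |ψ(z)|² dz.
With ∫₀^d sin²(nπz/d) dz = d/2, evaluating both integrals, ⟨z⟩ = d/2.
Putting d = 8.12 gives 4.060.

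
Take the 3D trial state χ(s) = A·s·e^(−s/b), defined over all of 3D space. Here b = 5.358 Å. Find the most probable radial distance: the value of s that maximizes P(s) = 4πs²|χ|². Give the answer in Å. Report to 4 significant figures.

s ≈ 10.72 Å

The maximum of P(s) = 4πs²|χ|² occurs where its derivative vanishes.
This gives s = 2·b.
With b = 5.358, the most probable radial distance is 10.716 Å.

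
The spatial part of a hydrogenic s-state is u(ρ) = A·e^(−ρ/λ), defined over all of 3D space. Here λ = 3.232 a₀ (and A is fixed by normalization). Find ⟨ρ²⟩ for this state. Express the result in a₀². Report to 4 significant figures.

⟨ρ²⟩ = ∫ ρ^2 |u|² 4πρ² dρ over the full domain.
Using ∫₀^∞ ρⁿ e^(−αρ) dρ = n!/αⁿ⁺¹, evaluating both integrals, ⟨ρ²⟩ = 3·λ^2.
With λ = 3.232, ⟨ρ^2⟩ = 31.337.

⟨ρ^2⟩ ≈ 31.34 a₀^2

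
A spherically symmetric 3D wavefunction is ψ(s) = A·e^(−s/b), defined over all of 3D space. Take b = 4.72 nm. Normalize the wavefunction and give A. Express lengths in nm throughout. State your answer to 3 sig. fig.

The normalization condition is ∫|ψ|² 4πs² ds = 1 from 0 to ∞.
∫|ψ|² 4πs² ds = A²·(π·b^3).
Hence A² = 1/[π·b^3].
Plugging in b = 4.72 yields A = 0.05502.

A ≈ 0.0550 nm^(-3/2)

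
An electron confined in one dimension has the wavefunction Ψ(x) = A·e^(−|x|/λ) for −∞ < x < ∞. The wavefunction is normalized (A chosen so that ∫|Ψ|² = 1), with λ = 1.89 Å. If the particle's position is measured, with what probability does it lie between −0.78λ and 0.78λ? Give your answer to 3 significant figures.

The probability is P = ∫ |Ψ|² dx over [−0.78λ, 0.78λ].
Since A² = 1/(λ), this is the region integral divided by the full normalization integral.
By symmetry take twice the x ≥ 0 contribution in numerator and denominator; the 2's cancel. In terms of u = x/λ (A² and the length scale cancel between numerator and denominator), P = [∫_{0}^{0.78} e^(-2·u) du] / [∫_{0}^{∞} e^(-2·u) du].
An antiderivative of e^(-2·u) is -e^(-2·u)/2; evaluating from 0 to 0.78 gives 1/2 - e^(-39/25)/2, while the full integral is 1/2.
Evaluating gives P = 0.7899.

P ≈ 0.790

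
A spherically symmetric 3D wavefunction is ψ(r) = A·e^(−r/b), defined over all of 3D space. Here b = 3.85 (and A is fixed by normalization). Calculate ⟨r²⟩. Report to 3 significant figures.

By definition ⟨r²⟩ = ∫ r^2 |ψ(r)|² 4πr² dr.
Using ∫₀^∞ rⁿ e^(−αr) dr = n!/αⁿ⁺¹, since the A² factors cancel between numerator and denominator, ⟨r²⟩ = 3·b^2.
With b = 3.85, ⟨r^2⟩ = 44.47.

⟨r^2⟩ ≈ 44.5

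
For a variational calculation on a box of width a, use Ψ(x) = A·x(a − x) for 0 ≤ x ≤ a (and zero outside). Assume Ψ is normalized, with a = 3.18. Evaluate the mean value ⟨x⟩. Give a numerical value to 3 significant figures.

⟨x⟩ = ∫ x |Ψ|² dx over the full domain.
Since the A² factors cancel between numerator and denominator, ⟨x⟩ = a/2.
With a = 3.18, ⟨x⟩ = 1.590.

⟨x⟩ ≈ 1.59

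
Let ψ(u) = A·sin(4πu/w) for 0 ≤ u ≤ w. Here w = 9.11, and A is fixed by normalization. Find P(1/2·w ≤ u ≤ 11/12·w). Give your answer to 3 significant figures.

The probability is P = ∫ |ψ|² du over [1/2·w, 11/12·w].
With A² fixed by ∫|ψ|² = 1, i.e. A² = (w/2)^(−1), substitute and integrate.
In terms of t = u/w (A² and the length scale cancel between numerator and denominator), P = [∫_{1/2}^{11/12} sin(4·π·t)^2 dt] / [∫_{0}^{1} sin(4·π·t)^2 dt].
With ∫ sin(4·π·t)^2 dt = t/2 - sin(4·π·t)·cos(4·π·t)/(8·π) + C, the region integral is √(3)/(32·π) + 5/24 and the full one is 1/2.
This works out to P = √(3)/(16·π) + 5/12.

P ≈ 0.451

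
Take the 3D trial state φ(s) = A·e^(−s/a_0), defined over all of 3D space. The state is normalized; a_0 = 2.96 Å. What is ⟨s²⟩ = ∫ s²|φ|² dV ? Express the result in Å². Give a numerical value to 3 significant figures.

⟨s²⟩ = ∫ s^2 |φ|² 4πs² ds over the full domain.
Since the A² factors cancel between numerator and denominator, ⟨s²⟩ = 3·a_0^2.
With a_0 = 2.96, ⟨s^2⟩ = 26.28.

⟨s^2⟩ ≈ 26.3 Å^2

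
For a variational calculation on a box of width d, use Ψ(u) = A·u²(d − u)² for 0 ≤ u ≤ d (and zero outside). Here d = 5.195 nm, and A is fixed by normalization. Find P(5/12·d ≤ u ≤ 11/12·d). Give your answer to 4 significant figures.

|Ψ|² is the probability density, so P = ∫_{5/12·d}^{11/12·d} |Ψ|² du.
Since A² = 1/(d^9/630), this is the region integral divided by the full normalization integral.
Substituting t = u/d, A² and the length scale cancel in the ratio: P = ∫_{5/12}^{11/12} t^4·(1 - t)^4 dt / ∫_{0}^{1} t^4·(1 - t)^4 dt.
Using ∫ t^4·(1 - t)^4 dt = t^5·(70·t^4 - 315·t^3 + 540·t^2 - 420·t + 126)/630, the numerator is ≈ 0.00110681 and the denominator is 1/630.
The result is P = 0.69729.

P ≈ 0.6973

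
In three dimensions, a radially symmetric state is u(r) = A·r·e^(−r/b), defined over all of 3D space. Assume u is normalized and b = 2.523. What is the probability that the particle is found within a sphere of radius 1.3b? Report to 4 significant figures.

P ≈ 0.1226

Integrate the radial probability density 4πr²|u|² over r ≤ 1.3b.
Normalization gives A² = 1/(3·π·b^5).
Let t = r/b; then A², 4π and the length scale all cancel, so P = ∫_{0}^{1.3} t^4·e^(-2·t) dt ÷ ∫_{0}^{∞} t^4·e^(-2·t) dt.
With ∫ t^4·e^(-2·t) dt = -(t^4/2 + t^3 + 3·t^2/2 + 3·t/2 + 3/4)·e^(-2·t) + C, the region integral is ≈ 0.0919324 and the full one is 3/4.
The region integral divided by the full integral gives P = 0.12258.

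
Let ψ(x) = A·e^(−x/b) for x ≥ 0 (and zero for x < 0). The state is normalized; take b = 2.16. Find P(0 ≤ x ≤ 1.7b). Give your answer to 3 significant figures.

|ψ|² is the probability density, so P = ∫_{0}^{1.7b} |ψ|² dx.
The normalization integral ∫|ψ|²dx over the whole domain equals b/2·A², and A² cancels in the ratio.
Substituting u = x/b, A² and the length scale cancel in the ratio: P = ∫_{0}^{1.7} e^(-2·u) du / ∫_{0}^{∞} e^(-2·u) du.
Using ∫ e^(-2·u) du = -e^(-2·u)/2, the numerator is 1/2 - e^(-17/5)/2 and the denominator is 1/2.
The result is P = 0.9666.

P ≈ 0.967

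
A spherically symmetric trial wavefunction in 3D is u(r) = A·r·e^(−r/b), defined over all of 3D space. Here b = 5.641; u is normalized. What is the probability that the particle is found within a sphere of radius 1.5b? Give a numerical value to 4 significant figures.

P ≈ 0.1847

With dV = 4πr²dr, the probability is ∫|u|² dV over r ≤ 1.5b.
A² is fixed by ∫₀^∞ 4πr²|u|² dr = 1, i.e. A² = (3·π·b^5)^(−1).
Let t = r/b; then A², 4π and the length scale all cancel, so P = ∫_{0}^{1.5} t^4·e^(-2·t) dt ÷ ∫_{0}^{∞} t^4·e^(-2·t) dt.
An antiderivative of t^4·e^(-2·t) is -(t^4/2 + t^3 + 3·t^2/2 + 3·t/2 + 3/4)·e^(-2·t); evaluating from 0 to 1.5 gives 3/4 - 393·e^(-3)/32, while the full integral is 3/4.
This evaluates to P = 0.18474.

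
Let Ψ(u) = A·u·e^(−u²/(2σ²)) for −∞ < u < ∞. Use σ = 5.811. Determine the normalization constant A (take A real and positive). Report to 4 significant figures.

A ≈ 0.07583

Normalization requires ∫|Ψ|² du = 1, integrated from −∞ to ∞.
Differentiating ∫e^(−αu²) du = √(π/α) under α to get the higher moments, carrying out the integral gives A² · √(π)·σ^3/2.
Plugging in σ = 5.811 yields A = 0.075832.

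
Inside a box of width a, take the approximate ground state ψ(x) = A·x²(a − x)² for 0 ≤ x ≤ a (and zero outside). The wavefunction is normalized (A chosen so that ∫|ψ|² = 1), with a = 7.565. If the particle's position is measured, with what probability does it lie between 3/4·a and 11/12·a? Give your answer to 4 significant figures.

|ψ|² is the probability density, so P = ∫_{3/4·a}^{11/12·a} |ψ|² dx.
Since A² = 1/(a^9/630), this is the region integral divided by the full normalization integral.
Let u = x/a; then A² and the length scale cancel, so P = ∫_{3/4}^{11/12} u^4·(1 - u)^4 du ÷ ∫_{0}^{1} u^4·(1 - u)^4 du.
With ∫ u^4·(1 - u)^4 du = u^5·(70·u^4 - 315·u^3 + 540·u^2 - 420·u + 126)/630 + C, the region integral is ≈ 0.0000770591 and the full one is 1/630.
Taking the ratio, P = 0.048547.

P ≈ 0.04855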